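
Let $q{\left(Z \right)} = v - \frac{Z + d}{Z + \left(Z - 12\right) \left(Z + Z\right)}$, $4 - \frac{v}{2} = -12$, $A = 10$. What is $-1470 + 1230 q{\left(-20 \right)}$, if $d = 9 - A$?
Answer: $\frac{75821}{2} \approx 37911.0$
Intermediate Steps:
$v = 32$ ($v = 8 - -24 = 8 + 24 = 32$)
$d = -1$ ($d = 9 - 10 = -1$)
$q{\left(Z \right)} = 32 - \frac{-1 + Z}{Z + 2 Z \left(-12 + Z\right)}$ ($q{\left(Z \right)} = 32 - \frac{Z - 1}{Z + \left(Z - 12\right) \left(Z + Z\right)} = 32 - \frac{-1 + Z}{Z + \left(-12 + Z\right) 2 Z} = 32 - \frac{-1 + Z}{Z + 2 Z \left(-12 + Z\right)}$)
$-1470 + 1230 q{\left(-20 \right)} = -1470 + 1230 \frac{1 - -14740 + 64 \left(-20\right)^{2}}{\left(-20\right) \left(-23 + 2 \left(-20\right)\right)} = -1470 + 1230 \left(- \frac{1 + 14740 + 64 \cdot 400}{20 \left(-23 - 40\right)}\right) = -1470 + 1230 \left(- \frac{1 + 14740 + 25600}{20 \left(-63\right)}\right) = -1470 + 1230 \left(\left(- \frac{1}{20}\right) \left(- \frac{1}{63}\right) 40341\right) = -1470 + 1230 \cdot \frac{1921}{60} = -1470 + \frac{78761}{2} = \frac{75821}{2}$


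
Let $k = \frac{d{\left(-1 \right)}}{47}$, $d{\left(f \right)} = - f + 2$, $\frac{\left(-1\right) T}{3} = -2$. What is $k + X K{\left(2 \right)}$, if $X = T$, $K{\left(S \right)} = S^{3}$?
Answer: $\frac{2259}{47} \approx 48.064$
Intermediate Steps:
$T = 6$ ($T = \left(-3\right) \left(-2\right) = 6$)
$X = 6$
$d{\left(f \right)} = 2 - f$
$k = \frac{3}{47}$ ($k = \frac{2 - -1}{47} = \left(2 + 1\right) \frac{1}{47} = 3 \cdot \frac{1}{47} = \frac{3}{47} \approx 0.06383$)
$k + X K{\left(2 \right)} = \frac{3}{47} + 6 \cdot 2^{3} = \frac{3}{47} + 6 \cdot 8 = \frac{3}{47} + 48 = \frac{2259}{47}$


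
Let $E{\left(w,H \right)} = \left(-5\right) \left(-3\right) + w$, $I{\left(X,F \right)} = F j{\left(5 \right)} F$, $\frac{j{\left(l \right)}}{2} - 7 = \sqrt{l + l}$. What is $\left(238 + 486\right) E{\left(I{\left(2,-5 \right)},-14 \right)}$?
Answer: $264260 + 36200 \sqrt{10} \approx 3.7873 \cdot 10^{5}$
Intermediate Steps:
$j{\left(l \right)} = 14 + 2 \sqrt{2} \sqrt{l}$ ($j{\left(l \right)} = 14 + 2 \sqrt{l + l} = 14 + 2 \sqrt{2 l} = 14 + 2 \sqrt{2} \sqrt{l}$)
$I{\left(X,F \right)} = F^{2} \left(14 + 2 \sqrt{10}\right)$ ($I{\left(X,F \right)} = F \left(14 + 2 \sqrt{2} \sqrt{5}\right) F = F \left(14 + 2 \sqrt{10}\right) F = F^{2} \left(14 + 2 \sqrt{10}\right)$)
$E{\left(w,H \right)} = 15 + w$
$\left(238 + 486\right) E{\left(I{\left(2,-5 \right)},-14 \right)} = \left(238 + 486\right) \left(15 + 2 \left(-5\right)^{2} \left(7 + \sqrt{10}\right)\right) = 724 \left(15 + 2 \cdot 25 \left(7 + \sqrt{10}\right)\right) = 724 \left(15 + \left(350 + 50 \sqrt{10}\right)\right) = 724 \left(365 + 50 \sqrt{10}\right) = 264260 + 36200 \sqrt{10}$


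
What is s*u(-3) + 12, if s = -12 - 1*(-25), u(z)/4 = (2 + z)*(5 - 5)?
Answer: 12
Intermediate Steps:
u(z) = 0 (u(z) = 4*((2 + z)*(5 - 5)) = 4*((2 + z)*0) = 4*0 = 0)
s = 13 (s = -12 + 25 = 13)
s*u(-3) + 12 = 13*0 + 12 = 0 + 12 = 12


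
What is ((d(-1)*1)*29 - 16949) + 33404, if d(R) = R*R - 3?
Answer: 16397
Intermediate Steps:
d(R) = -3 + R**2 (d(R) = R**2 - 3 = -3 + R**2)
((d(-1)*1)*29 - 16949) + 33404 = (((-3 + (-1)**2)*1)*29 - 16949) + 33404 = (((-3 + 1)*1)*29 - 16949) + 33404 = (-2*1*29 - 16949) + 33404 = (-2*29 - 16949) + 33404 = (-58 - 16949) + 33404 = -17007 + 33404 = 16397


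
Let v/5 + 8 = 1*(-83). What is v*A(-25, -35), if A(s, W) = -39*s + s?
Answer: -432250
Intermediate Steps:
v = -455 (v = -40 + 5*(1*(-83)) = -40 + 5*(-83) = -40 - 415 = -455)
A(s, W) = -38*s
v*A(-25, -35) = -(-17290)*(-25) = -455*950 = -432250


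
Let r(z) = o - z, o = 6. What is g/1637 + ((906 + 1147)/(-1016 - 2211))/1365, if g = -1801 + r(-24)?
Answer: -7804358966/7210747635 ≈ -1.0823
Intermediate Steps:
r(z) = 6 - z
g = -1771 (g = -1801 + (6 - 1*(-24)) = -1801 + (6 + 24) = -1801 + 30 = -1771)
g/1637 + ((906 + 1147)/(-1016 - 2211))/1365 = -1771/1637 + ((906 + 1147)/(-1016 - 2211))/1365 = -1771*1/1637 + (2053/(-3227))*(1/1365) = -1771/1637 + (2053*(-1/3227))*(1/1365) = -1771/1637 - 2053/3227*1/1365 = -1771/1637 - 2053/4404855 = -7804358966/7210747635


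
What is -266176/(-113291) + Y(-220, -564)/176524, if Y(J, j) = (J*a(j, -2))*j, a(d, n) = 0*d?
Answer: 266176/113291 ≈ 2.3495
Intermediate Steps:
a(d, n) = 0
Y(J, j) = 0 (Y(J, j) = (J*0)*j = 0*j = 0)
-266176/(-113291) + Y(-220, -564)/176524 = -266176/(-113291) + 0/176524 = -266176*(-1/113291) + 0*(1/176524) = 266176/113291 + 0 = 266176/113291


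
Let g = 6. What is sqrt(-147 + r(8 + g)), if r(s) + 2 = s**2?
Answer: sqrt(47) ≈ 6.8557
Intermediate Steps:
r(s) = -2 + s**2
sqrt(-147 + r(8 + g)) = sqrt(-147 + (-2 + (8 + 6)**2)) = sqrt(-147 + (-2 + 14**2)) = sqrt(-147 + (-2 + 196)) = sqrt(-147 + 194) = sqrt(47)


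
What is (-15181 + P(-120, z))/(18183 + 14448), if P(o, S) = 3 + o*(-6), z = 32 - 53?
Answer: -14458/32631 ≈ -0.44308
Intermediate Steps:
z = -21
P(o, S) = 3 - 6*o
(-15181 + P(-120, z))/(18183 + 14448) = (-15181 + (3 - 6*(-120)))/(18183 + 14448) = (-15181 + (3 + 720))/32631 = (-15181 + 723)*(1/32631) = -14458*1/32631 = -14458/32631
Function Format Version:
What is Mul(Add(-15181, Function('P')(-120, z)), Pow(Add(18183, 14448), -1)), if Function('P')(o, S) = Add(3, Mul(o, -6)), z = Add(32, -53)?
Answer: Rational(-14458, 32631) ≈ -0.44308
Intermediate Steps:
z = -21
Function('P')(o, S) = Add(3, Mul(-6, o))
Mul(Add(-15181, Function('P')(-120, z)), Pow(Add(18183, 14448), -1)) = Mul(Add(-15181, Add(3, Mul(-6, -120))), Pow(Add(18183, 14448), -1)) = Mul(Add(-15181, Add(3, 720)), Pow(32631, -1)) = Mul(Add(-15181, 723), Rational(1, 32631)) = Mul(-14458, Rational(1, 32631)) = Rational(-14458, 32631)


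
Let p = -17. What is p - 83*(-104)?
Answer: 8615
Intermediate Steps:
p - 83*(-104) = -17 - 83*(-104) = -17 + 8632 = 8615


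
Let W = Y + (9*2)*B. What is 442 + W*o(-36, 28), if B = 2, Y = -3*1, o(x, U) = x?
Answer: -746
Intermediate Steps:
Y = -3
W = 33 (W = -3 + (9*2)*2 = -3 + 18*2 = -3 + 36 = 33)
442 + W*o(-36, 28) = 442 + 33*(-36) = 442 - 1188 = -746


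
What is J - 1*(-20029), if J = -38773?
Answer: -18744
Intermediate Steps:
J - 1*(-20029) = -38773 - 1*(-20029) = -38773 + 20029 = -18744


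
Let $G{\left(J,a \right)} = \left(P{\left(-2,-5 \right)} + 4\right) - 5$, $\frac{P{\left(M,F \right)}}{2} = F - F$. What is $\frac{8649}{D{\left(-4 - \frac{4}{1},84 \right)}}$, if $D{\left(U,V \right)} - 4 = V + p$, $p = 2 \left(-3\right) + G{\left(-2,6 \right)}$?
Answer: $\frac{961}{9} \approx 106.78$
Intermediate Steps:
$P{\left(M,F \right)} = 0$ ($P{\left(M,F \right)} = 2 \left(F - F\right) = 2 \cdot 0 = 0$)
$G{\left(J,a \right)} = -1$ ($G{\left(J,a \right)} = \left(0 + 4\right) - 5 = 4 - 5 = -1$)
$p = -7$ ($p = 2 \left(-3\right) - 1 = -6 - 1 = -7$)
$D{\left(U,V \right)} = -3 + V$ ($D{\left(U,V \right)} = 4 + \left(V - 7\right) = 4 + \left(-7 + V\right) = -3 + V$)
$\frac{8649}{D{\left(-4 - \frac{4}{1},84 \right)}} = \frac{8649}{-3 + 84} = \frac{8649}{81} = 8649 \cdot \frac{1}{81} = \frac{961}{9}$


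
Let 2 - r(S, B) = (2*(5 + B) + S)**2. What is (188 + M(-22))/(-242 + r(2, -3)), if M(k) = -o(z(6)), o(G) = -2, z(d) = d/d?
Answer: -95/138 ≈ -0.68841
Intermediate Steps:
z(d) = 1
r(S, B) = 2 - (10 + S + 2*B)**2 (r(S, B) = 2 - (2*(5 + B) + S)**2 = 2 - ((10 + 2*B) + S)**2 = 2 - (10 + S + 2*B)**2)
M(k) = 2 (M(k) = -1*(-2) = 2)
(188 + M(-22))/(-242 + r(2, -3)) = (188 + 2)/(-242 + (2 - (10 + 2 + 2*(-3))**2)) = 190/(-242 + (2 - (10 + 2 - 6)**2)) = 190/(-242 + (2 - 1*6**2)) = 190/(-242 + (2 - 1*36)) = 190/(-242 + (2 - 36)) = 190/(-242 - 34) = 190/(-276) = 190*(-1/276) = -95/138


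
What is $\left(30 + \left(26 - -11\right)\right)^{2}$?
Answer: $4489$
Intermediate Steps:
$\left(30 + \left(26 - -11\right)\right)^{2} = \left(30 + \left(26 + 11\right)\right)^{2} = \left(30 + 37\right)^{2} = 67^{2} = 4489$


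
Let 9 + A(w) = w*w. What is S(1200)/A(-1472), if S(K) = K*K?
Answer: 57600/86671 ≈ 0.66458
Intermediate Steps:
A(w) = -9 + w² (A(w) = -9 + w*w = -9 + w²)
S(K) = K²
S(1200)/A(-1472) = 1200²/(-9 + (-1472)²) = 1440000/(-9 + 2166784) = 1440000/2166775 = 1440000*(1/2166775) = 57600/86671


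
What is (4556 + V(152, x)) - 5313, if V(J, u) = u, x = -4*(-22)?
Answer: -669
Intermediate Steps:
x = 88
(4556 + V(152, x)) - 5313 = (4556 + 88) - 5313 = 4644 - 5313 = -669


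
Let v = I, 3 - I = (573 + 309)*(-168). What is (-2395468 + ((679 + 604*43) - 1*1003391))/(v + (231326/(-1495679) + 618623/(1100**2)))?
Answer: -6102926233970720000/268170789791580017 ≈ -22.758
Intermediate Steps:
I = 148179 (I = 3 - (573 + 309)*(-168) = 3 - 882*(-168) = 3 - 1*(-148176) = 3 + 148176 = 148179)
v = 148179
(-2395468 + ((679 + 604*43) - 1*1003391))/(v + (231326/(-1495679) + 618623/(1100**2))) = (-2395468 + ((679 + 604*43) - 1*1003391))/(148179 + (231326/(-1495679) + 618623/(1100**2))) = (-2395468 + ((679 + 25972) - 1003391))/(148179 + (231326*(-1/1495679) + 618623/1210000)) = (-2395468 + (26651 - 1003391))/(148179 + (-231326/1495679 + 618623*(1/1210000))) = (-2395468 - 976740)/(148179 + (-231326/1495679 + 618623/1210000)) = -3372208/(148179 + 645356970017/1809771590000) = -3372208/268170789791580017/1809771590000 = -3372208*1809771590000/268170789791580017 = -6102926233970720000/268170789791580017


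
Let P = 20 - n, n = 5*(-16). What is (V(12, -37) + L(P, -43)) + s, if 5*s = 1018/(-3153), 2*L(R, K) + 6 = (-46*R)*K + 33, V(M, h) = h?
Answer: 3117574009/31530 ≈ 98876.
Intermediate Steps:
n = -80
P = 100 (P = 20 - 1*(-80) = 20 + 80 = 100)
L(R, K) = 27/2 - 23*K*R (L(R, K) = -3 + ((-46*R)*K + 33)/2 = -3 + (-46*K*R + 33)/2 = -3 + (33 - 46*K*R)/2 = -3 + (33/2 - 23*K*R) = 27/2 - 23*K*R)
s = -1018/15765 (s = (1018/(-3153))/5 = (1018*(-1/3153))/5 = (⅕)*(-1018/3153) = -1018/15765 ≈ -0.064573)
(V(12, -37) + L(P, -43)) + s = (-37 + (27/2 - 23*(-43)*100)) - 1018/15765 = (-37 + (27/2 + 98900)) - 1018/15765 = (-37 + 197827/2) - 1018/15765 = 197753/2 - 1018/15765 = 3117574009/31530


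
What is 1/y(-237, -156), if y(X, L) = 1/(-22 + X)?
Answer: -259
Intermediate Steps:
1/y(-237, -156) = 1/(1/(-22 - 237)) = 1/(1/(-259)) = 1/(-1/259) = -259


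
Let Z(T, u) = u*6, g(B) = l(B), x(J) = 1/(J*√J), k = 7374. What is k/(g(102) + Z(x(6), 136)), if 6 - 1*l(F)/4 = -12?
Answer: 1229/148 ≈ 8.3040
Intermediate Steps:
x(J) = J^(-3/2) (x(J) = 1/(J^(3/2)) = J^(-3/2))
l(F) = 72 (l(F) = 24 - 4*(-12) = 24 + 48 = 72)
g(B) = 72
Z(T, u) = 6*u
k/(g(102) + Z(x(6), 136)) = 7374/(72 + 6*136) = 7374/(72 + 816) = 7374/888 = 7374*(1/888) = 1229/148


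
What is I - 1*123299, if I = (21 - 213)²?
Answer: -86435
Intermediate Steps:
I = 36864 (I = (-192)² = 36864)
I - 1*123299 = 36864 - 1*123299 = 36864 - 123299 = -86435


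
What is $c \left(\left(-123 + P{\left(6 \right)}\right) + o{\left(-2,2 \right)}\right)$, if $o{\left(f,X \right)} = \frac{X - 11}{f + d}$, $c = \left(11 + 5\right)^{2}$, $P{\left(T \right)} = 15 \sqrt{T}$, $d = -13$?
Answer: $- \frac{156672}{5} + 3840 \sqrt{6} \approx -21928.0$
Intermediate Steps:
$c = 256$ ($c = 16^{2} = 256$)
$o{\left(f,X \right)} = \frac{-11 + X}{-13 + f}$ ($o{\left(f,X \right)} = \frac{X - 11}{f - 13} = \frac{-11 + X}{-13 + f}$)
$c \left(\left(-123 + P{\left(6 \right)}\right) + o{\left(-2,2 \right)}\right) = 256 \left(\left(-123 + 15 \sqrt{6}\right) + \frac{-11 + 2}{-13 - 2}\right) = 256 \left(\left(-123 + 15 \sqrt{6}\right) + \frac{1}{-15} \left(-9\right)\right) = 256 \left(\left(-123 + 15 \sqrt{6}\right) - - \frac{3}{5}\right) = 256 \left(\left(-123 + 15 \sqrt{6}\right) + \frac{3}{5}\right) = 256 \left(- \frac{612}{5} + 15 \sqrt{6}\right) = - \frac{156672}{5} + 3840 \sqrt{6}$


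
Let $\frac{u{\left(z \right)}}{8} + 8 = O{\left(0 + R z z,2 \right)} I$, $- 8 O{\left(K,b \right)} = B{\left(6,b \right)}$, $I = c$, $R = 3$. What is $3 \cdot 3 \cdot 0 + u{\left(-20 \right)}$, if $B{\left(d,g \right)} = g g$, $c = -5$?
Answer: $-44$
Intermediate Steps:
$I = -5$
$B{\left(d,g \right)} = g^{2}$
$O{\left(K,b \right)} = - \frac{b^{2}}{8}$
$u{\left(z \right)} = -44$ ($u{\left(z \right)} = -64 + 8 - \frac{2^{2}}{8} \left(-5\right) = -64 + 8 \left(- \frac{1}{8}\right) 4 \left(-5\right) = -64 + 8 \left(\left(- \frac{1}{2}\right) \left(-5\right)\right) = -64 + 8 \cdot \frac{5}{2} = -64 + 20 = -44$)
$3 \cdot 3 \cdot 0 + u{\left(-20 \right)} = 3 \cdot 3 \cdot 0 - 44 = 9 \cdot 0 - 44 = 0 - 44 = -44$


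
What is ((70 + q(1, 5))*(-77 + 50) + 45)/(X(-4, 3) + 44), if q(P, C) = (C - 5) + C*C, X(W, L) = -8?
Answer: -70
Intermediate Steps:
q(P, C) = -5 + C + C² (q(P, C) = (-5 + C) + C² = -5 + C + C²)
((70 + q(1, 5))*(-77 + 50) + 45)/(X(-4, 3) + 44) = ((70 + (-5 + 5 + 5²))*(-77 + 50) + 45)/(-8 + 44) = ((70 + (-5 + 5 + 25))*(-27) + 45)/36 = ((70 + 25)*(-27) + 45)*(1/36) = (95*(-27) + 45)*(1/36) = (-2565 + 45)*(1/36) = -2520*1/36 = -70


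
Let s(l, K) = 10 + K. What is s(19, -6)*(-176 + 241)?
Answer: 260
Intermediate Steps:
s(19, -6)*(-176 + 241) = (10 - 6)*(-176 + 241) = 4*65 = 260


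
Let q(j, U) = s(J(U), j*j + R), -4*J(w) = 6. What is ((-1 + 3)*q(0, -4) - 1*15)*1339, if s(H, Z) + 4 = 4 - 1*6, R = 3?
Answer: -36153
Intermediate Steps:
J(w) = -3/2 (J(w) = -¼*6 = -3/2)
s(H, Z) = -6 (s(H, Z) = -4 + (4 - 1*6) = -4 + (4 - 6) = -4 - 2 = -6)
q(j, U) = -6
((-1 + 3)*q(0, -4) - 1*15)*1339 = ((-1 + 3)*(-6) - 1*15)*1339 = (2*(-6) - 15)*1339 = (-12 - 15)*1339 = -27*1339 = -36153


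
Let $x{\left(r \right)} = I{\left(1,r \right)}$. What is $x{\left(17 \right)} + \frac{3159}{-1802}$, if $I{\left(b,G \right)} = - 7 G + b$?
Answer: $- \frac{215795}{1802} \approx -119.75$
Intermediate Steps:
$I{\left(b,G \right)} = b - 7 G$
$x{\left(r \right)} = 1 - 7 r$
$x{\left(17 \right)} + \frac{3159}{-1802} = \left(1 - 119\right) + \frac{3159}{-1802} = \left(1 - 119\right) + 3159 \left(- \frac{1}{1802}\right) = -118 - \frac{3159}{1802} = - \frac{215795}{1802}$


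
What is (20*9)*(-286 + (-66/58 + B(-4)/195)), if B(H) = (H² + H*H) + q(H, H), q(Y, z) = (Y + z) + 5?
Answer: -19475088/377 ≈ -51658.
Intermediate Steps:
q(Y, z) = 5 + Y + z
B(H) = 5 + 2*H + 2*H² (B(H) = (H² + H*H) + (5 + H + H) = (H² + H²) + (5 + 2*H) = 2*H² + (5 + 2*H) = 5 + 2*H + 2*H²)
(20*9)*(-286 + (-66/58 + B(-4)/195)) = (20*9)*(-286 + (-66/58 + (5 + 2*(-4) + 2*(-4)²)/195)) = 180*(-286 + (-66*1/58 + (5 - 8 + 2*16)*(1/195))) = 180*(-286 + (-33/29 + (5 - 8 + 32)*(1/195))) = 180*(-286 + (-33/29 + 29*(1/195))) = 180*(-286 + (-33/29 + 29/195)) = 180*(-286 - 5594/5655) = 180*(-1622924/5655) = -19475088/377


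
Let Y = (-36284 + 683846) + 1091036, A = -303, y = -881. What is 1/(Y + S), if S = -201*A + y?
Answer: 1/1798620 ≈ 5.5598e-7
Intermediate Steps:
S = 60022 (S = -201*(-303) - 881 = 60903 - 881 = 60022)
Y = 1738598 (Y = 647562 + 1091036 = 1738598)
1/(Y + S) = 1/(1738598 + 60022) = 1/1798620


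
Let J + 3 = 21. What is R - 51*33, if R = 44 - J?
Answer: -1657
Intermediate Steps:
J = 18 (J = -3 + 21 = 18)
R = 26 (R = 44 - 1*18 = 44 - 18 = 26)
R - 51*33 = 26 - 51*33 = 26 - 1683 = -1657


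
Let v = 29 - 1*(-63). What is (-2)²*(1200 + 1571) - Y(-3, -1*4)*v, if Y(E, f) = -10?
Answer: 12004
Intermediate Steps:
v = 92 (v = 29 + 63 = 92)
(-2)²*(1200 + 1571) - Y(-3, -1*4)*v = (-2)²*(1200 + 1571) - (-10)*92 = 4*2771 - 1*(-920) = 11084 + 920 = 12004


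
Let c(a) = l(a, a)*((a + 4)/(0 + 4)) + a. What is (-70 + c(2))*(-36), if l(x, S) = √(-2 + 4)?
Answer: 2448 - 54*√2 ≈ 2371.6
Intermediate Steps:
l(x, S) = √2
c(a) = a + √2*(1 + a/4) (c(a) = √2*((a + 4)/(0 + 4)) + a = √2*((4 + a)/4) + a = √2*((4 + a)*(¼)) + a = √2*(1 + a/4) + a = a + √2*(1 + a/4))
(-70 + c(2))*(-36) = (-70 + (2 + √2 + (¼)*2*√2))*(-36) = (-70 + (2 + √2 + √2/2))*(-36) = (-70 + (2 + 3*√2/2))*(-36) = (-68 + 3*√2/2)*(-36) = 2448 - 54*√2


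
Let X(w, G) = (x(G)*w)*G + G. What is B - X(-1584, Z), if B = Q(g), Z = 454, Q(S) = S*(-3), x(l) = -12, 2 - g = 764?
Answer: -8627800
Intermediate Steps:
g = -762 (g = 2 - 1*764 = 2 - 764 = -762)
Q(S) = -3*S
B = 2286 (B = -3*(-762) = 2286)
X(w, G) = G - 12*G*w (X(w, G) = (-12*w)*G + G = -12*G*w + G = G - 12*G*w)
B - X(-1584, Z) = 2286 - 454*(1 - 12*(-1584)) = 2286 - 454*(1 + 19008) = 2286 - 454*19009 = 2286 - 1*8630086 = 2286 - 8630086 = -8627800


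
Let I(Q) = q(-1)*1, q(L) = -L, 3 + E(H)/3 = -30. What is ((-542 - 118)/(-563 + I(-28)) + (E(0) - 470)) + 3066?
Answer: 701987/281 ≈ 2498.2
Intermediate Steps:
E(H) = -99 (E(H) = -9 + 3*(-30) = -9 - 90 = -99)
I(Q) = 1 (I(Q) = -1*(-1)*1 = 1*1 = 1)
((-542 - 118)/(-563 + I(-28)) + (E(0) - 470)) + 3066 = ((-542 - 118)/(-563 + 1) + (-99 - 470)) + 3066 = (-660/(-562) - 569) + 3066 = (-660*(-1/562) - 569) + 3066 = (330/281 - 569) + 3066 = -159559/281 + 3066 = 701987/281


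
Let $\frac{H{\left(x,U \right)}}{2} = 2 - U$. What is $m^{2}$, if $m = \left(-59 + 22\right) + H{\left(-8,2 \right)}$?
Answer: $1369$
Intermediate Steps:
$H{\left(x,U \right)} = 4 - 2 U$ ($H{\left(x,U \right)} = 2 \left(2 - U\right) = 4 - 2 U$)
$m = -37$ ($m = \left(-59 + 22\right) + \left(4 - 4\right) = -37 + \left(4 - 4\right) = -37 + 0 = -37$)
$m^{2} = \left(-37\right)^{2} = 1369$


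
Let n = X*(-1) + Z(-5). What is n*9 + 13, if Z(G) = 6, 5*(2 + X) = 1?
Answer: 416/5 ≈ 83.200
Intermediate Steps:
X = -9/5 (X = -2 + (⅕)*1 = -2 + ⅕ = -9/5 ≈ -1.8000)
n = 39/5 (n = -9/5*(-1) + 6 = 9/5 + 6 = 39/5 ≈ 7.8000)
n*9 + 13 = (39/5)*9 + 13 = 351/5 + 13 = 416/5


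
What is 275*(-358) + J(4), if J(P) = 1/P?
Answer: -393799/4 ≈ -98450.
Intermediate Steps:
275*(-358) + J(4) = 275*(-358) + 1/4 = -98450 + ¼ = -393799/4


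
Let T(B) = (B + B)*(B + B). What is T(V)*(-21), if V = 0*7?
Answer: 0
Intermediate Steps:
V = 0
T(B) = 4*B² (T(B) = (2*B)*(2*B) = 4*B²)
T(V)*(-21) = (4*0²)*(-21) = (4*0)*(-21) = 0*(-21) = 0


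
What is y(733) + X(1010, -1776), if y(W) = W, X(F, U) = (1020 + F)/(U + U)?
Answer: 1300793/1776 ≈ 732.43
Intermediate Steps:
X(F, U) = (1020 + F)/(2*U) (X(F, U) = (1020 + F)/((2*U)) = (1020 + F)*(1/(2*U)) = (1020 + F)/(2*U))
y(733) + X(1010, -1776) = 733 + (1/2)*(1020 + 1010)/(-1776) = 733 + (1/2)*(-1/1776)*2030 = 733 - 1015/1776 = 1300793/1776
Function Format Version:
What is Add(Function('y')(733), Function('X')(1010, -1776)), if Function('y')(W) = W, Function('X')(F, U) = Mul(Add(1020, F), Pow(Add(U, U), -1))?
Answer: Rational(1300793, 1776) ≈ 732.43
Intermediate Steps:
Function('X')(F, U) = Mul(Rational(1, 2), Pow(U, -1), Add(1020, F)) (Function('X')(F, U) = Mul(Add(1020, F), Pow(Mul(2, U), -1)) = Mul(Add(1020, F), Mul(Rational(1, 2), Pow(U, -1))) = Mul(Rational(1, 2), Pow(U, -1), Add(1020, F)))
Add(Function('y')(733), Function('X')(1010, -1776)) = Add(733, Mul(Rational(1, 2), Pow(-1776, -1), Add(1020, 1010))) = Add(733, Mul(Rational(1, 2), Rational(-1, 1776), 2030)) = Add(733, Rational(-1015, 1776)) = Rational(1300793, 1776)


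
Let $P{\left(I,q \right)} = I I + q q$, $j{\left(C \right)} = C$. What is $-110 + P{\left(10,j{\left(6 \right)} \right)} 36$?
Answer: $4786$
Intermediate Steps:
$P{\left(I,q \right)} = I^{2} + q^{2}$
$-110 + P{\left(10,j{\left(6 \right)} \right)} 36 = -110 + \left(10^{2} + 6^{2}\right) 36 = -110 + \left(100 + 36\right) 36 = -110 + 136 \cdot 36 = -110 + 4896 = 4786$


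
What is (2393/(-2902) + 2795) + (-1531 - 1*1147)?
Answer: 337141/2902 ≈ 116.18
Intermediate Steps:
(2393/(-2902) + 2795) + (-1531 - 1*1147) = (2393*(-1/2902) + 2795) + (-1531 - 1147) = (-2393/2902 + 2795) - 2678 = 8108697/2902 - 2678 = 337141/2902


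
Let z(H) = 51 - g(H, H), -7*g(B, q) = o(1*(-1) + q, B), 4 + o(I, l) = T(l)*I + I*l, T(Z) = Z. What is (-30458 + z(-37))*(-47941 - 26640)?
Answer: 15665067821/7 ≈ 2.2379e+9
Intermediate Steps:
o(I, l) = -4 + 2*I*l (o(I, l) = -4 + (l*I + I*l) = -4 + (I*l + I*l) = -4 + 2*I*l)
g(B, q) = 4/7 - 2*B*(-1 + q)/7 (g(B, q) = -(-4 + 2*(1*(-1) + q)*B)/7 = -(-4 + 2*(-1 + q)*B)/7 = -(-4 + 2*B*(-1 + q))/7 = 4/7 - 2*B*(-1 + q)/7)
z(H) = 353/7 + 2*H*(-1 + H)/7 (z(H) = 51 - (4/7 - 2*H*(-1 + H)/7) = 51 + (-4/7 + 2*H*(-1 + H)/7) = 353/7 + 2*H*(-1 + H)/7)
(-30458 + z(-37))*(-47941 - 26640) = (-30458 + (353/7 + (2/7)*(-37)*(-1 - 37)))*(-47941 - 26640) = (-30458 + (353/7 + (2/7)*(-37)*(-38)))*(-74581) = (-30458 + (353/7 + 2812/7))*(-74581) = (-30458 + 3165/7)*(-74581) = -210041/7*(-74581) = 15665067821/7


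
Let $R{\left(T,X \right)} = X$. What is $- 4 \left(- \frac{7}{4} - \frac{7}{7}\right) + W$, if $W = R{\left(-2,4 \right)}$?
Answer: $15$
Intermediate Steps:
$W = 4$
$- 4 \left(- \frac{7}{4} - \frac{7}{7}\right) + W = - 4 \left(- \frac{7}{4} - \frac{7}{7}\right) + 4 = - 4 \left(\left(-7\right) \frac{1}{4} - 1\right) + 4 = - 4 \left(- \frac{7}{4} - 1\right) + 4 = \left(-4\right) \left(- \frac{11}{4}\right) + 4 = 11 + 4 = 15$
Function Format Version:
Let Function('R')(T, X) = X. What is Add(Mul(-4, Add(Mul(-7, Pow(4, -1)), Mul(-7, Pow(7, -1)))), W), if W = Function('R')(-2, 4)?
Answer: 15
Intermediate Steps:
W = 4
Add(Mul(-4, Add(Mul(-7, Pow(4, -1)), Mul(-7, Pow(7, -1)))), W) = Add(Mul(-4, Add(Mul(-7, Pow(4, -1)), Mul(-7, Pow(7, -1)))), 4) = Add(Mul(-4, Add(Mul(-7, Rational(1, 4)), Mul(-7, Rational(1, 7)))), 4) = Add(Mul(-4, Add(Rational(-7, 4), -1)), 4) = Add(Mul(-4, Rational(-11, 4)), 4) = Add(11, 4) = 15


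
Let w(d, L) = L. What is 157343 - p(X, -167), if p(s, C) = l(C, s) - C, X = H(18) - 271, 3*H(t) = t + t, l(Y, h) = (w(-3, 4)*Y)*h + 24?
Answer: -15860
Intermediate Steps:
l(Y, h) = 24 + 4*Y*h (l(Y, h) = (4*Y)*h + 24 = 4*Y*h + 24 = 24 + 4*Y*h)
H(t) = 2*t/3 (H(t) = (t + t)/3 = (2*t)/3 = 2*t/3)
X = -259 (X = (⅔)*18 - 271 = 12 - 271 = -259)
p(s, C) = 24 - C + 4*C*s (p(s, C) = (24 + 4*C*s) - C = 24 - C + 4*C*s)
157343 - p(X, -167) = 157343 - (24 - 1*(-167) + 4*(-167)*(-259)) = 157343 - (24 + 167 + 173012) = 157343 - 1*173203 = 157343 - 173203 = -15860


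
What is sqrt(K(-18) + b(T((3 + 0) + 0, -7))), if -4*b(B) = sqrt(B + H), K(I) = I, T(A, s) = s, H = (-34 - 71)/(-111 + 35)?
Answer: sqrt(-103968 - 38*I*sqrt(8113))/76 ≈ 0.069827 - 4.2432*I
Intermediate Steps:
H = 105/76 (H = -105/(-76) = -105*(-1/76) = 105/76 ≈ 1.3816)
b(B) = -sqrt(105/76 + B)/4 (b(B) = -sqrt(B + 105/76)/4 = -sqrt(105/76 + B)/4)
sqrt(K(-18) + b(T((3 + 0) + 0, -7))) = sqrt(-18 - sqrt(1995 + 1444*(-7))/152) = sqrt(-18 - sqrt(1995 - 10108)/152) = sqrt(-18 - I*sqrt(8113)/152)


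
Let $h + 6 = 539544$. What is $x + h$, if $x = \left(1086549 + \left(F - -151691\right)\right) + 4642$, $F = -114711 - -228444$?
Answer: $1896153$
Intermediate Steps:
$F = 113733$ ($F = -114711 + 228444 = 113733$)
$x = 1356615$ ($x = \left(1086549 + \left(113733 - -151691\right)\right) + 4642 = \left(1086549 + \left(113733 + 151691\right)\right) + 4642 = \left(1086549 + 265424\right) + 4642 = 1351973 + 4642 = 1356615$)
$h = 539538$ ($h = -6 + 539544 = 539538$)
$x + h = 1356615 + 539538 = 1896153$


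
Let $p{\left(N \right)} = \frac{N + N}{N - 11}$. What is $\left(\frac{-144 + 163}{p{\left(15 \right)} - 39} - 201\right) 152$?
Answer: $- \frac{1930552}{63} \approx -30644.0$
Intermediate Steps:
$p{\left(N \right)} = \frac{2 N}{-11 + N}$
$\left(\frac{-144 + 163}{p{\left(15 \right)} - 39} - 201\right) 152 = \left(\frac{-144 + 163}{2 \cdot 15 \frac{1}{-11 + 15} - 39} - 201\right) 152 = \left(\frac{19}{2 \cdot 15 \cdot \frac{1}{4} - 39} - 201\right) 152 = \left(\frac{19}{\frac{15}{2} - 39} - 201\right) 152 = \left(\frac{19}{- \frac{63}{2}} - 201\right) 152 = \left(19 \left(- \frac{2}{63}\right) - 201\right) 152 = \left(- \frac{38}{63} - 201\right) 152 = \left(- \frac{12701}{63}\right) 152 = - \frac{1930552}{63}$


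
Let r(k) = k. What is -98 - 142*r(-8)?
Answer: 1038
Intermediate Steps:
-98 - 142*r(-8) = -98 - 142*(-8) = -98 + 1136 = 1038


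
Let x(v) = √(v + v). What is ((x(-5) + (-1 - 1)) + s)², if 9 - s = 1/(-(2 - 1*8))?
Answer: 1321/36 + 41*I*√10/3 ≈ 36.694 + 43.218*I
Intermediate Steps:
x(v) = √2*√v (x(v) = √(2*v) = √2*√v)
s = 53/6 (s = 9 - 1/((-(2 - 1*8))) = 9 - 1/((-(2 - 8))) = 9 - 1/((-1*(-6))) = 9 - 1/6 = 9 - 1*⅙ = 9 - ⅙ = 53/6 ≈ 8.8333)
((x(-5) + (-1 - 1)) + s)² = ((√2*√(-5) + (-1 - 1)) + 53/6)² = ((√2*(I*√5) - 2) + 53/6)² = ((I*√10 - 2) + 53/6)² = ((-2 + I*√10) + 53/6)² = (41/6 + I*√10)²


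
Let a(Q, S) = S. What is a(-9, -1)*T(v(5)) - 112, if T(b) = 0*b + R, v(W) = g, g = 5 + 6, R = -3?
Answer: -109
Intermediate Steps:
g = 11
v(W) = 11
T(b) = -3 (T(b) = 0*b - 3 = 0 - 3 = -3)
a(-9, -1)*T(v(5)) - 112 = -1*(-3) - 112 = 3 - 112 = -109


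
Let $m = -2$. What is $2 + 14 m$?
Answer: $-26$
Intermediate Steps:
$2 + 14 m = 2 + 14 \left(-2\right) = 2 - 28 = -26$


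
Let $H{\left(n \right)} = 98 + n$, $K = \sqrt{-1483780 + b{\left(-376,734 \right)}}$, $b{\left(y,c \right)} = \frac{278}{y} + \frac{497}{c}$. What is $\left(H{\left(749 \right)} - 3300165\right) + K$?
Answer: $-3299318 + \frac{65 i \sqrt{417956086007}}{34498} \approx -3.2993 \cdot 10^{6} + 1218.1 i$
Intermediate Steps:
$K = \frac{65 i \sqrt{417956086007}}{34498}$ ($K = \sqrt{-1483780 + \left(\frac{278}{-376} + \frac{497}{734}\right)} = \sqrt{-1483780 + \left(278 \left(- \frac{1}{376}\right) + 497 \cdot \frac{1}{734}\right)} = \sqrt{-1483780 + \left(- \frac{139}{188} + \frac{497}{734}\right)} = \sqrt{-1483780 - \frac{4295}{68996}} = \sqrt{- \frac{102374889175}{68996}} = \frac{65 i \sqrt{417956086007}}{34498} \approx 1218.1 i$)
$\left(H{\left(749 \right)} - 3300165\right) + K = \left(\left(98 + 749\right) - 3300165\right) + \frac{65 i \sqrt{417956086007}}{34498} = \left(847 - 3300165\right) + \frac{65 i \sqrt{417956086007}}{34498} = -3299318 + \frac{65 i \sqrt{417956086007}}{34498}$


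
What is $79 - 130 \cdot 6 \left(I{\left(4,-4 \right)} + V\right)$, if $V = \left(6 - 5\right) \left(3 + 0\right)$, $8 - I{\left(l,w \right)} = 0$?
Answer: $-8501$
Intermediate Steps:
$I{\left(l,w \right)} = 8$ ($I{\left(l,w \right)} = 8 - 0 = 8 + 0 = 8$)
$V = 3$ ($V = 1 \cdot 3 = 3$)
$79 - 130 \cdot 6 \left(I{\left(4,-4 \right)} + V\right) = 79 - 130 \cdot 6 \left(8 + 3\right) = 79 - 130 \cdot 6 \cdot 11 = 79 - 8580 = -8501$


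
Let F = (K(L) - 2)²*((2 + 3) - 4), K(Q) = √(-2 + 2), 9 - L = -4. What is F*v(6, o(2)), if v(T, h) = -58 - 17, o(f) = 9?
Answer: -300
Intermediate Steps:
L = 13 (L = 9 - 1*(-4) = 9 + 4 = 13)
K(Q) = 0 (K(Q) = √0 = 0)
v(T, h) = -75
F = 4 (F = (0 - 2)²*((2 + 3) - 4) = (-2)²*(5 - 4) = 4*1 = 4)
F*v(6, o(2)) = 4*(-75) = -300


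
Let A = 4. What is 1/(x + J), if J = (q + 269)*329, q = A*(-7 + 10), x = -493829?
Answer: -1/401380 ≈ -2.4914e-6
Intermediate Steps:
q = 12 (q = 4*(-7 + 10) = 4*3 = 12)
J = 92449 (J = (12 + 269)*329 = 281*329 = 92449)
1/(x + J) = 1/(-493829 + 92449) = 1/(-401380) = -1/401380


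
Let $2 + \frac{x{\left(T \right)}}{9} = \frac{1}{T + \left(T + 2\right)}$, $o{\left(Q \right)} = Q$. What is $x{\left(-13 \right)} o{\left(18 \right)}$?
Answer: $- \frac{1323}{4} \approx -330.75$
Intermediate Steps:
$x{\left(T \right)} = -18 + \frac{9}{2 + 2 T}$ ($x{\left(T \right)} = -18 + \frac{9}{T + \left(T + 2\right)} = -18 + \frac{9}{T + \left(2 + T\right)} = -18 + \frac{9}{2 + 2 T}$)
$x{\left(-13 \right)} o{\left(18 \right)} = \frac{9 \left(-3 - -52\right)}{2 \left(1 - 13\right)} 18 = \frac{9 \left(-3 + 52\right)}{2 \left(-12\right)} 18 = \frac{9}{2} \left(- \frac{1}{12}\right) 49 \cdot 18 = \left(- \frac{147}{8}\right) 18 = - \frac{1323}{4}$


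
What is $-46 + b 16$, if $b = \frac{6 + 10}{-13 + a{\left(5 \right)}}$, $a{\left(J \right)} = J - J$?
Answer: $- \frac{854}{13} \approx -65.692$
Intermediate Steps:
$a{\left(J \right)} = 0$
$b = - \frac{16}{13}$ ($b = \frac{6 + 10}{-13 + 0} = \frac{16}{-13} = 16 \left(- \frac{1}{13}\right) = - \frac{16}{13} \approx -1.2308$)
$-46 + b 16 = -46 - \frac{256}{13} = - \frac{854}{13}$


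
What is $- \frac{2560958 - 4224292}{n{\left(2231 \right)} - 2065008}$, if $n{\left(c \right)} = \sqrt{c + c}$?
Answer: $- \frac{1717399008336}{2132129017801} - \frac{831667 \sqrt{4462}}{2132129017801} \approx -0.80551$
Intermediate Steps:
$n{\left(c \right)} = \sqrt{2} \sqrt{c}$ ($n{\left(c \right)} = \sqrt{2 c} = \sqrt{2} \sqrt{c}$)
$- \frac{2560958 - 4224292}{n{\left(2231 \right)} - 2065008} = - \frac{2560958 - 4224292}{\sqrt{2} \sqrt{2231} - 2065008} = - \frac{-1663334}{\sqrt{4462} - 2065008} = - \frac{-1663334}{-2065008 + \sqrt{4462}} = \frac{1663334}{-2065008 + \sqrt{4462}}$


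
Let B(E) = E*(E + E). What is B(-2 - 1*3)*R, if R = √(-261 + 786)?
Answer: 250*√21 ≈ 1145.6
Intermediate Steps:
B(E) = 2*E² (B(E) = E*(2*E) = 2*E²)
R = 5*√21 (R = √525 = 5*√21 ≈ 22.913)
B(-2 - 1*3)*R = (2*(-2 - 1*3)²)*(5*√21) = (2*(-2 - 3)²)*(5*√21) = (2*(-5)²)*(5*√21) = (2*25)*(5*√21) = 50*(5*√21) = 250*√21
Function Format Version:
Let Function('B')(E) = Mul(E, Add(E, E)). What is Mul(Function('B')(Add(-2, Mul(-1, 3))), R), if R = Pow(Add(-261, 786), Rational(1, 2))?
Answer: Mul(250, Pow(21, Rational(1, 2))) ≈ 1145.6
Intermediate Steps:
Function('B')(E) = Mul(2, Pow(E, 2)) (Function('B')(E) = Mul(E, Mul(2, E)) = Mul(2, Pow(E, 2)))
R = Mul(5, Pow(21, Rational(1, 2))) (R = Pow(525, Rational(1, 2)) = Mul(5, Pow(21, Rational(1, 2))) ≈ 22.913)
Mul(Function('B')(Add(-2, Mul(-1, 3))), R) = Mul(Mul(2, Pow(Add(-2, Mul(-1, 3)), 2)), Mul(5, Pow(21, Rational(1, 2)))) = Mul(Mul(2, Pow(Add(-2, -3), 2)), Mul(5, Pow(21, Rational(1, 2)))) = Mul(Mul(2, Pow(-5, 2)), Mul(5, Pow(21, Rational(1, 2)))) = Mul(Mul(2, 25), Mul(5, Pow(21, Rational(1, 2)))) = Mul(50, Mul(5, Pow(21, Rational(1, 2)))) = Mul(250, Pow(21, Rational(1, 2)))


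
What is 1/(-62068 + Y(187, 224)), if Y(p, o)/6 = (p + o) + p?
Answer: -1/58480 ≈ -1.7100e-5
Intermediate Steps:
Y(p, o) = 6*o + 12*p (Y(p, o) = 6*((p + o) + p) = 6*((o + p) + p) = 6*(o + 2*p) = 6*o + 12*p)
1/(-62068 + Y(187, 224)) = 1/(-62068 + (6*224 + 12*187)) = 1/(-62068 + (1344 + 2244)) = 1/(-62068 + 3588) = 1/(-58480) = -1/58480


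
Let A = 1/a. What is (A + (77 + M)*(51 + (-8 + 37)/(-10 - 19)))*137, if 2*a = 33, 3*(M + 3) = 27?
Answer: 18762424/33 ≈ 5.6856e+5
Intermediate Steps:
M = 6 (M = -3 + (⅓)*27 = -3 + 9 = 6)
a = 33/2 (a = (½)*33 = 33/2 ≈ 16.500)
A = 2/33 (A = 1/(33/2) = 2/33 ≈ 0.060606)
(A + (77 + M)*(51 + (-8 + 37)/(-10 - 19)))*137 = (2/33 + (77 + 6)*(51 + (-8 + 37)/(-10 - 19)))*137 = (2/33 + 83*(51 + 29/(-29)))*137 = (2/33 + 83*(51 + 29*(-1/29)))*137 = (2/33 + 83*(51 - 1))*137 = (2/33 + 83*50)*137 = (2/33 + 4150)*137 = (136952/33)*137 = 18762424/33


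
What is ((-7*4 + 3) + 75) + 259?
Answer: 309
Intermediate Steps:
((-7*4 + 3) + 75) + 259 = ((-28 + 3) + 75) + 259 = (-25 + 75) + 259 = 50 + 259 = 309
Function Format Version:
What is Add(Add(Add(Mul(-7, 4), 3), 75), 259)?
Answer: 309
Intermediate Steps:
Add(Add(Add(Mul(-7, 4), 3), 75), 259) = Add(Add(Add(-28, 3), 75), 259) = Add(Add(-25, 75), 259) = Add(50, 259) = 309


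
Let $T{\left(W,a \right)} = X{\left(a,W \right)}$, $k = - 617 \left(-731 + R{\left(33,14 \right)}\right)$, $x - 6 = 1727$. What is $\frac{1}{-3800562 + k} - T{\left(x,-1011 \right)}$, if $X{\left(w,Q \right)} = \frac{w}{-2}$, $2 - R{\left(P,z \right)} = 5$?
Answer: $- \frac{1692254263}{3347684} \approx -505.5$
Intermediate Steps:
$x = 1733$ ($x = 6 + 1727 = 1733$)
$R{\left(P,z \right)} = -3$ ($R{\left(P,z \right)} = 2 - 5 = -3$)
$k = 452878$ ($k = - 617 \left(-731 - 3\right) = \left(-617\right) \left(-734\right) = 452878$)
$X{\left(w,Q \right)} = - \frac{w}{2}$ ($X{\left(w,Q \right)} = w \left(- \frac{1}{2}\right) = - \frac{w}{2}$)
$T{\left(W,a \right)} = - \frac{a}{2}$
$\frac{1}{-3800562 + k} - T{\left(x,-1011 \right)} = \frac{1}{-3800562 + 452878} - \left(- \frac{1}{2}\right) \left(-1011\right) = \frac{1}{-3347684} - \frac{1011}{2} = - \frac{1}{3347684} - \frac{1011}{2} = - \frac{1692254263}{3347684}$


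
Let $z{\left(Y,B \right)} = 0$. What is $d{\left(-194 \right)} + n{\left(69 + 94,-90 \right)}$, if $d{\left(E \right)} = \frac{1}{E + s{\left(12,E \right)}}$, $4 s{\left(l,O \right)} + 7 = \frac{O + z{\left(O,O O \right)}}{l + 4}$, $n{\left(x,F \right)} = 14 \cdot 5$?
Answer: $\frac{445238}{6361} \approx 69.995$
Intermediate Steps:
$n{\left(x,F \right)} = 70$
$s{\left(l,O \right)} = - \frac{7}{4} + \frac{O}{4 \left(4 + l\right)}$ ($s{\left(l,O \right)} = - \frac{7}{4} + \frac{\left(O + 0\right) \frac{1}{l + 4}}{4} = - \frac{7}{4} + \frac{O \frac{1}{4 + l}}{4} = - \frac{7}{4} + \frac{O}{4 \left(4 + l\right)}$)
$d{\left(E \right)} = \frac{1}{- \frac{7}{4} + \frac{65 E}{64}}$ ($d{\left(E \right)} = \frac{1}{E + \frac{-28 + E - 84}{4 \left(4 + 12\right)}} = \frac{1}{E + \frac{-28 + E - 84}{4 \cdot 16}} = \frac{1}{E + \frac{1}{4} \cdot \frac{1}{16} \left(-112 + E\right)} = \frac{1}{E + \left(- \frac{7}{4} + \frac{E}{64}\right)} = \frac{1}{- \frac{7}{4} + \frac{65 E}{64}}$)
$d{\left(-194 \right)} + n{\left(69 + 94,-90 \right)} = \frac{64}{-112 + 65 \left(-194\right)} + 70 = \frac{64}{-112 - 12610} + 70 = \frac{64}{-12722} + 70 = 64 \left(- \frac{1}{12722}\right) + 70 = - \frac{32}{6361} + 70 = \frac{445238}{6361}$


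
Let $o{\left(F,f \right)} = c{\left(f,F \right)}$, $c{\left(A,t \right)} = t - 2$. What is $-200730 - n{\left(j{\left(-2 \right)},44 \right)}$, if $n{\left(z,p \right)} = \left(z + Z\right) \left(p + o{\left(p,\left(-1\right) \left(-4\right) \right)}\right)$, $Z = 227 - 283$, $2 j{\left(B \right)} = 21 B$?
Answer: $-194108$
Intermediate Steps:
$j{\left(B \right)} = \frac{21 B}{2}$
$c{\left(A,t \right)} = -2 + t$ ($c{\left(A,t \right)} = t - 2 = -2 + t$)
$o{\left(F,f \right)} = -2 + F$
$Z = -56$ ($Z = 227 - 283 = -56$)
$n{\left(z,p \right)} = \left(-56 + z\right) \left(-2 + 2 p\right)$ ($n{\left(z,p \right)} = \left(z - 56\right) \left(p + \left(-2 + p\right)\right) = \left(-56 + z\right) \left(-2 + 2 p\right)$)
$-200730 - n{\left(j{\left(-2 \right)},44 \right)} = -200730 - \left(112 - 4928 - 2 \cdot \frac{21}{2} \left(-2\right) + 2 \cdot 44 \cdot \frac{21}{2} \left(-2\right)\right) = -200730 - \left(112 - 4928 - -42 + 2 \cdot 44 \left(-21\right)\right) = -200730 - \left(112 - 4928 + 42 - 1848\right) = -200730 - -6622 = -200730 + 6622 = -194108$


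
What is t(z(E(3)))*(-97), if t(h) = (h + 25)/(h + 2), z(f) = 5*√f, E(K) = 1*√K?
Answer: -162475/1859 - 278875*3^(¾)/1859 - 44620*3^(¼)/1859 + 111550*√3/1859 ≈ -357.01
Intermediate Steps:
E(K) = √K
t(h) = (25 + h)/(2 + h)
t(z(E(3)))*(-97) = ((25 + 5*√(√3))/(2 + 5*√(√3)))*(-97) = ((25 + 5*3^(¼))/(2 + 5*3^(¼)))*(-97) = -97*(25 + 5*3^(¼))/(2 + 5*3^(¼))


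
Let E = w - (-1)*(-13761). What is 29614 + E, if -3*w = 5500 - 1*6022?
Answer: 16027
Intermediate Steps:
w = 174 (w = -(5500 - 1*6022)/3 = -(5500 - 6022)/3 = -⅓*(-522) = 174)
E = -13587 (E = 174 - (-1)*(-13761) = 174 - 1*13761 = 174 - 13761 = -13587)
29614 + E = 29614 - 13587 = 16027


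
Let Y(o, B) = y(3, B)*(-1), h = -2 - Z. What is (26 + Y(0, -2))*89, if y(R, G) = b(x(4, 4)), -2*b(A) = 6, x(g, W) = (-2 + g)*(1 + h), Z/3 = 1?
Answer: 2581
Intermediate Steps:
Z = 3 (Z = 3*1 = 3)
h = -5 (h = -2 - 1*3 = -2 - 3 = -5)
x(g, W) = 8 - 4*g (x(g, W) = (-2 + g)*(1 - 5) = (-2 + g)*(-4) = 8 - 4*g)
b(A) = -3 (b(A) = -½*6 = -3)
y(R, G) = -3
Y(o, B) = 3 (Y(o, B) = -3*(-1) = 3)
(26 + Y(0, -2))*89 = (26 + 3)*89 = 29*89 = 2581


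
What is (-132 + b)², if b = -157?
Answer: 83521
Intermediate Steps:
(-132 + b)² = (-132 - 157)² = (-289)² = 83521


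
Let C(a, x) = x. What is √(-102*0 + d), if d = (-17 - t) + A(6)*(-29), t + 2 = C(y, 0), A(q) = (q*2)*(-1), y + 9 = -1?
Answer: 3*√37 ≈ 18.248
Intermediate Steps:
y = -10 (y = -9 - 1 = -10)
A(q) = -2*q (A(q) = (2*q)*(-1) = -2*q)
t = -2 (t = -2 + 0 = -2)
d = 333 (d = (-17 - 1*(-2)) - 2*6*(-29) = (-17 + 2) - 12*(-29) = -15 + 348 = 333)
√(-102*0 + d) = √(-102*0 + 333) = √(0 + 333) = √333 = 3*√37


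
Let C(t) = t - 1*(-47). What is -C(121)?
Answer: -168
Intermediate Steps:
C(t) = 47 + t (C(t) = t + 47 = 47 + t)
-C(121) = -(47 + 121) = -1*168 = -168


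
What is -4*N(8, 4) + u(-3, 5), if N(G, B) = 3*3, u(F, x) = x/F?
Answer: -113/3 ≈ -37.667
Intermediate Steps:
N(G, B) = 9
-4*N(8, 4) + u(-3, 5) = -4*9 + 5/(-3) = -36 + 5*(-1/3) = -36 - 5/3 = -113/3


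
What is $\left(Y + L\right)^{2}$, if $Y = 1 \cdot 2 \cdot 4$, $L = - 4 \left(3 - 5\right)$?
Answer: $256$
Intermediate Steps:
$L = 8$ ($L = \left(-4\right) \left(-2\right) = 8$)
$Y = 8$ ($Y = 1 \cdot 8 = 8$)
$\left(Y + L\right)^{2} = \left(8 + 8\right)^{2} = 16^{2} = 256$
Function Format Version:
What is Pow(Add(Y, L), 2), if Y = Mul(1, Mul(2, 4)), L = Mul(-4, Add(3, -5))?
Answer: 256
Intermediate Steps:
L = 8 (L = Mul(-4, -2) = 8)
Y = 8 (Y = Mul(1, 8) = 8)
Pow(Add(Y, L), 2) = Pow(Add(8, 8), 2) = Pow(16, 2) = 256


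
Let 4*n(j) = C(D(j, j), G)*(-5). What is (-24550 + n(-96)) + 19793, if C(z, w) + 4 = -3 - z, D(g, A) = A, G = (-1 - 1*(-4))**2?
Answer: -19473/4 ≈ -4868.3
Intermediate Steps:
G = 9 (G = (-1 + 4)**2 = 3**2 = 9)
C(z, w) = -7 - z (C(z, w) = -4 + (-3 - z) = -7 - z)
n(j) = 35/4 + 5*j/4 (n(j) = ((-7 - j)*(-5))/4 = (35 + 5*j)/4 = 35/4 + 5*j/4)
(-24550 + n(-96)) + 19793 = (-24550 + (35/4 + (5/4)*(-96))) + 19793 = (-24550 + (35/4 - 120)) + 19793 = (-24550 - 445/4) + 19793 = -98645/4 + 19793 = -19473/4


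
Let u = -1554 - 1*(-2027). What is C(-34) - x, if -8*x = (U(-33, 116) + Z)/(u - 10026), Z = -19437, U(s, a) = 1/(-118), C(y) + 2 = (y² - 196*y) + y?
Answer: 70198654655/9018032 ≈ 7784.3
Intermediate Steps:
C(y) = -2 + y² - 195*y (C(y) = -2 + ((y² - 196*y) + y) = -2 + (y² - 195*y) = -2 + y² - 195*y)
U(s, a) = -1/118
u = 473 (u = -1554 + 2027 = 473)
x = -2293567/9018032 (x = -(-1/118 - 19437)/(8*(473 - 10026)) = -(-2293567)/(944*(-9553)) = -(-2293567)*(-1)/(944*9553) = -⅛*2293567/1127254 = -2293567/9018032 ≈ -0.25433)
C(-34) - x = (-2 + (-34)² - 195*(-34)) - 1*(-2293567/9018032) = (-2 + 1156 + 6630) + 2293567/9018032 = 7784 + 2293567/9018032 = 70198654655/9018032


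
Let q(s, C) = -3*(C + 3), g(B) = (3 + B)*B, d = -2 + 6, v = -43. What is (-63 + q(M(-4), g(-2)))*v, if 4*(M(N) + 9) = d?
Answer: 2838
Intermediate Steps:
d = 4
M(N) = -8 (M(N) = -9 + (¼)*4 = -9 + 1 = -8)
g(B) = B*(3 + B)
q(s, C) = -9 - 3*C (q(s, C) = -3*(3 + C) = -9 - 3*C)
(-63 + q(M(-4), g(-2)))*v = (-63 + (-9 - (-6)*(3 - 2)))*(-43) = (-63 + (-9 - (-6)))*(-43) = (-63 + (-9 - 3*(-2)))*(-43) = (-63 + (-9 + 6))*(-43) = (-63 - 3)*(-43) = -66*(-43) = 2838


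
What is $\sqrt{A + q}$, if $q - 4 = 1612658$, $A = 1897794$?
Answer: $2 \sqrt{877614} \approx 1873.6$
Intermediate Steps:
$q = 1612662$ ($q = 4 + 1612658 = 1612662$)
$\sqrt{A + q} = \sqrt{1897794 + 1612662} = \sqrt{3510456} = 2 \sqrt{877614}$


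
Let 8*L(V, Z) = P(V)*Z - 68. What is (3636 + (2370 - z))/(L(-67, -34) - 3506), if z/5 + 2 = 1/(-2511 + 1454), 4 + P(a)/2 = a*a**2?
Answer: 6358917/2698526285 ≈ 0.0023564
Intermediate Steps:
P(a) = -8 + 2*a**3 (P(a) = -8 + 2*(a*a**2) = -8 + 2*a**3)
z = -10575/1057 (z = -10 + 5/(-2511 + 1454) = -10 + 5/(-1057) = -10 + 5*(-1/1057) = -10 - 5/1057 = -10575/1057 ≈ -10.005)
L(V, Z) = -17/2 + Z*(-8 + 2*V**3)/8 (L(V, Z) = ((-8 + 2*V**3)*Z - 68)/8 = (Z*(-8 + 2*V**3) - 68)/8 = (-68 + Z*(-8 + 2*V**3))/8 = -17/2 + Z*(-8 + 2*V**3)/8)
(3636 + (2370 - z))/(L(-67, -34) - 3506) = (3636 + (2370 - 1*(-10575/1057)))/((-17/2 + (1/4)*(-34)*(-4 + (-67)**3)) - 3506) = (3636 + (2370 + 10575/1057))/((-17/2 + (1/4)*(-34)*(-4 - 300763)) - 3506) = (3636 + 2515665/1057)/((-17/2 + (1/4)*(-34)*(-300767)) - 3506) = 6358917/(1057*((-17/2 + 5113039/2) - 3506)) = 6358917/(1057*(2556511 - 3506)) = (6358917/1057)/2553005 = (6358917/1057)*(1/2553005) = 6358917/2698526285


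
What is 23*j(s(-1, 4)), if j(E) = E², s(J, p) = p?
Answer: 368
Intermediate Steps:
23*j(s(-1, 4)) = 23*4² = 23*16 = 368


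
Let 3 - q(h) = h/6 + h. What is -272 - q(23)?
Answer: -1489/6 ≈ -248.17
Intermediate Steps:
q(h) = 3 - 7*h/6 (q(h) = 3 - (h/6 + h) = 3 - 7*h/6)
-272 - q(23) = -272 - (3 - 7/6*23) = -272 - (3 - 161/6) = -272 - 1*(-143/6) = -272 + 143/6 = -1489/6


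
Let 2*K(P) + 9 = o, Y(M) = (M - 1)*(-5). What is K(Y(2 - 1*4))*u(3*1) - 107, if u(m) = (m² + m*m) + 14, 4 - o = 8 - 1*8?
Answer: -187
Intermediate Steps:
o = 4 (o = 4 - (8 - 1*8) = 4 - (8 - 8) = 4 - 1*0 = 4 + 0 = 4)
Y(M) = 5 - 5*M (Y(M) = (-1 + M)*(-5) = 5 - 5*M)
u(m) = 14 + 2*m² (u(m) = (m² + m²) + 14 = 2*m² + 14 = 14 + 2*m²)
K(P) = -5/2 (K(P) = -9/2 + (½)*4 = -9/2 + 2 = -5/2)
K(Y(2 - 1*4))*u(3*1) - 107 = -5*(14 + 2*(3*1)²)/2 - 107 = -5*(14 + 2*3²)/2 - 107 = -5*(14 + 2*9)/2 - 107 = -5*(14 + 18)/2 - 107 = -5/2*32 - 107 = -80 - 107 = -187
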